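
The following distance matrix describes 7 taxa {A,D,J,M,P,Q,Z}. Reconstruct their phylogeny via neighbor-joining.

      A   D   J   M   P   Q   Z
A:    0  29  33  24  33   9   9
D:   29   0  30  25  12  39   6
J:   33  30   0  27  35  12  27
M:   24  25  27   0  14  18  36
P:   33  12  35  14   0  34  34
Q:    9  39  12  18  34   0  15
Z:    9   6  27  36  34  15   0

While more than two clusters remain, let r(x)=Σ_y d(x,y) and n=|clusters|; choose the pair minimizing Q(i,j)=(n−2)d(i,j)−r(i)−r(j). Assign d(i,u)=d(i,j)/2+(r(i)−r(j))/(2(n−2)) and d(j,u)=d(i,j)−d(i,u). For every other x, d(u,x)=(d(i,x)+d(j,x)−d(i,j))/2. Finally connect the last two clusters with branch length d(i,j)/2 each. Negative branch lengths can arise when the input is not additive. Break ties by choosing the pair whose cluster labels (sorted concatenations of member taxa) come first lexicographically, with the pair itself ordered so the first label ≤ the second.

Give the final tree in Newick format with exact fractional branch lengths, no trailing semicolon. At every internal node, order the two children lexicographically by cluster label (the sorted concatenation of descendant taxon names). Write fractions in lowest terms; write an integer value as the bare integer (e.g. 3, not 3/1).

((((A:53/12,Z:55/12):45/8,((D:39/10,P:81/10):45/8,M:63/8):63/8):39/8,J:89/8):7/16,Q:7/16)

step 1: merge (D,P) at d=12, Q=-243; branch lengths D→39/10, P→81/10; new cluster DP
  updated: d(A,DP)=25, d(DP,J)=53/2, d(DP,M)=27/2, d(DP,Q)=61/2, d(DP,Z)=14
step 2: merge (DP,M) at d=27/2, Q=-174; branch lengths DP→45/8, M→63/8; new cluster DMP
  updated: d(A,DMP)=71/4, d(DMP,J)=20, d(DMP,Q)=35/2, d(DMP,Z)=73/4
step 3: merge (A,Z) at d=9, Q=-111; branch lengths A→53/12, Z→55/12; new cluster AZ
  updated: d(AZ,DMP)=27/2, d(AZ,J)=51/2, d(AZ,Q)=15/2
step 4: merge (AZ,DMP) at d=27/2, Q=-141/2; branch lengths AZ→45/8, DMP→63/8; new cluster ADMPZ
  updated: d(ADMPZ,J)=16, d(ADMPZ,Q)=23/4
step 5: merge (ADMPZ,J) at d=16, Q=-135/4; branch lengths ADMPZ→39/8, J→89/8; new cluster ADJMPZ
  updated: d(ADJMPZ,Q)=7/8
step 6: merge (ADJMPZ,Q) at d=7/8; branch lengths ADJMPZ→7/16, Q→7/16; new cluster ADJMPQZ
final tree: ((((A:53/12,Z:55/12):45/8,((D:39/10,P:81/10):45/8,M:63/8):63/8):39/8,J:89/8):7/16,Q:7/16)
total length: 519/8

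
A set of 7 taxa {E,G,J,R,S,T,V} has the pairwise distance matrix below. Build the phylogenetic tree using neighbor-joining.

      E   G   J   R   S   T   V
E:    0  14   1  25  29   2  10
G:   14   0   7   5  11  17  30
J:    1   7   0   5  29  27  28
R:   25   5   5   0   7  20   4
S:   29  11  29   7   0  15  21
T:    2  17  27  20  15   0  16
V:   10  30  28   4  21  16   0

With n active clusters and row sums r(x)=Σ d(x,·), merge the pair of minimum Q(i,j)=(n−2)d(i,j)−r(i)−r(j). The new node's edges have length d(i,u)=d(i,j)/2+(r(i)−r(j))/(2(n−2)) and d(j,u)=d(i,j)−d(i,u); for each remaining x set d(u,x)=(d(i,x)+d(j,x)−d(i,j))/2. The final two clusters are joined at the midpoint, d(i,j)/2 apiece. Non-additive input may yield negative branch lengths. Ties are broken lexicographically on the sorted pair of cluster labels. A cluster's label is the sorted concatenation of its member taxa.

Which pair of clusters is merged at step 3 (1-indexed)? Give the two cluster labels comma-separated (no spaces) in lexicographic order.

EJ,G

1. join E+J (d=1, Q=-173) ⇒ EJ; edges |E|=-11/10, |J|=21/10
  updated: d(EJ,G)=10, d(EJ,R)=29/2, d(EJ,S)=57/2, d(EJ,T)=14, d(EJ,V)=37/2
2. join R+V (d=4, Q=-124) ⇒ RV; edges |R|=-23/8, |V|=55/8
  updated: d(EJ,RV)=29/2, d(G,RV)=31/2, d(RV,S)=12, d(RV,T)=16
3. join EJ+G (d=10, Q=-181/2) ⇒ EGJ; edges |EJ|=29/4, |G|=11/4
  updated: d(EGJ,RV)=10, d(EGJ,S)=59/4, d(EGJ,T)=21/2
4. join EGJ+T (d=21/2, Q=-223/4) ⇒ EGJT; edges |EGJ|=59/16, |T|=109/16
  updated: d(EGJT,RV)=31/4, d(EGJT,S)=77/8
5. join EGJT+RV (d=31/4, Q=-235/8) ⇒ EGJRTV; edges |EGJT|=43/16, |RV|=81/16
  updated: d(EGJRTV,S)=111/16
6. join EGJRTV+S (d=111/16) ⇒ EGJRSTV; edges |EGJRTV|=111/32, |S|=111/32
final tree: (((((E:-11/10,J:21/10):29/4,G:11/4):59/16,T:109/16):43/16,(R:-23/8,V:55/8):81/16):111/32,S:111/32)
total length: 643/16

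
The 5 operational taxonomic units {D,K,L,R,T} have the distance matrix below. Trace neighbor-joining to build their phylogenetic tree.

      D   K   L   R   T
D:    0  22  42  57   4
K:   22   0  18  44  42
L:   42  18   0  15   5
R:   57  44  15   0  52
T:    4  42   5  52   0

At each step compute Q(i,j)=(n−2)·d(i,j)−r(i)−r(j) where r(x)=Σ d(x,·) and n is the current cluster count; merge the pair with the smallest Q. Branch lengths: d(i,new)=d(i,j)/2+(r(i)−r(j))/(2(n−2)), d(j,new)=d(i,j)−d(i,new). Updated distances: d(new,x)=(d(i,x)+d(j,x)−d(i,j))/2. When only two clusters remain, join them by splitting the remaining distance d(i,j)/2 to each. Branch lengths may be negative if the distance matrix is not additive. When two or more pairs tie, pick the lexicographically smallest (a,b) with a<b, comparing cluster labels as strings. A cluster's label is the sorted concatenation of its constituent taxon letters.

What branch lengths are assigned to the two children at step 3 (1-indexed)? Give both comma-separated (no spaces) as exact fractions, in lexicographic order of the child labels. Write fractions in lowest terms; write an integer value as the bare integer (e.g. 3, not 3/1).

iteration 1: select D,T (d=4, Q=-216); attach at lengths (17/3, -5/3); label the merged cluster DT
  updated: d(DT,K)=30, d(DT,L)=43/2, d(DT,R)=105/2
iteration 2: select DT,K (d=30, Q=-136); attach at lengths (18, 12); label the merged cluster DKT
  updated: d(DKT,L)=19/4, d(DKT,R)=133/4
iteration 3: select DKT,L (d=19/4, Q=-53); attach at lengths (23/2, -27/4); label the merged cluster DKLT
  updated: d(DKLT,R)=87/4
iteration 4: select DKLT,R (d=87/4); attach at lengths (87/8, 87/8); label the merged cluster DKLRT
final tree: ((((D:17/3,T:-5/3):18,K:12):23/2,L:-27/4):87/8,R:87/8)
total length: 121/2

23/2,-27/4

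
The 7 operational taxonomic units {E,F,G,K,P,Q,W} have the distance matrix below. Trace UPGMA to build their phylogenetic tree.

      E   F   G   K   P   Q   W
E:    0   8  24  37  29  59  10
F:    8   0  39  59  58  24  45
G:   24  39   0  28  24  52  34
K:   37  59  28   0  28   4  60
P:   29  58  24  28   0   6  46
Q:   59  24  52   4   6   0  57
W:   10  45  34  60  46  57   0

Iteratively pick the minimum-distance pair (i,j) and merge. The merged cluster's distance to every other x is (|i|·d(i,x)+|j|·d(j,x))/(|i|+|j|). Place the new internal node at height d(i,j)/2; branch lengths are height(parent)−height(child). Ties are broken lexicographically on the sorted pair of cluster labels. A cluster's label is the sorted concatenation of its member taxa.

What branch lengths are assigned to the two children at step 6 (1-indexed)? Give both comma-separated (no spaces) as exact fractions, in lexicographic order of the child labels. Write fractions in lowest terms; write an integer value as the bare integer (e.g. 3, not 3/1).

145/24,329/24

step 1: merge (K,Q) at d=4; branch lengths K→2, Q→2; new cluster KQ
  updated: d(E,KQ)=48, d(F,KQ)=83/2, d(G,KQ)=40, d(KQ,P)=17, d(KQ,W)=117/2
step 2: merge (E,F) at d=8; branch lengths E→4, F→4; new cluster EF
  updated: d(EF,G)=63/2, d(EF,KQ)=179/4, d(EF,P)=87/2, d(EF,W)=55/2
step 3: merge (KQ,P) at d=17; branch lengths KQ→13/2, P→17/2; new cluster KPQ
  updated: d(EF,KPQ)=133/3, d(G,KPQ)=104/3, d(KPQ,W)=163/3
step 4: merge (EF,W) at d=55/2; branch lengths EF→39/4, W→55/4; new cluster EFW
  updated: d(EFW,G)=97/3, d(EFW,KPQ)=143/3
step 5: merge (EFW,G) at d=97/3; branch lengths EFW→29/12, G→97/6; new cluster EFGW
  updated: d(EFGW,KPQ)=533/12
step 6: merge (EFGW,KPQ) at d=533/12; branch lengths EFGW→145/24, KPQ→329/24; new cluster EFGKPQW
final tree: ((((E:4,F:4):39/4,W:55/4):29/12,G:97/6):145/24,((K:2,Q:2):13/2,P:17/2):329/24)
total length: 533/6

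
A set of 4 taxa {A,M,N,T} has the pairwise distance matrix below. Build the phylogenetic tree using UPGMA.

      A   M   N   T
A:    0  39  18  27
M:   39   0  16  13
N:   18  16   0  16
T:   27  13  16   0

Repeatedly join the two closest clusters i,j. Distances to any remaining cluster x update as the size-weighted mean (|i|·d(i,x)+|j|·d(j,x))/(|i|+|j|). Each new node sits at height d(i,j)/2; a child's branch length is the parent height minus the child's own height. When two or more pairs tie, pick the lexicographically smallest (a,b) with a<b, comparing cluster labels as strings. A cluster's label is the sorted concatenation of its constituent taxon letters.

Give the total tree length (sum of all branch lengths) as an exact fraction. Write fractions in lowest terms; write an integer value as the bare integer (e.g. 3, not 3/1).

1. join M+T (d=13) ⇒ MT; edges |M|=13/2, |T|=13/2
  updated: d(A,MT)=33, d(MT,N)=16
2. join MT+N (d=16) ⇒ MNT; edges |MT|=3/2, |N|=8
  updated: d(A,MNT)=28
3. join A+MNT (d=28) ⇒ AMNT; edges |A|=14, |MNT|=6
final tree: (A:14,((M:13/2,T:13/2):3/2,N:8):6)
total length: 85/2

85/2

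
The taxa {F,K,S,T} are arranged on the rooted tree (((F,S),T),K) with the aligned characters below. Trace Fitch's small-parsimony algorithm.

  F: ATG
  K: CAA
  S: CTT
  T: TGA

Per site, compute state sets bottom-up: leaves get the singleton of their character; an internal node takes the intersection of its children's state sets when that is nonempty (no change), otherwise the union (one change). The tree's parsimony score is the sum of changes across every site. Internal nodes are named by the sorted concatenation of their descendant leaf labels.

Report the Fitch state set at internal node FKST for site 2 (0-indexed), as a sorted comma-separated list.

A

site 0, node FS: F={A} ∪ S={C} → {A,C} (+1)
site 0, node FST: FS={A,C} ∪ T={T} → {A,C,T} (+1)
site 0, node FKST: FST={A,C,T} ∩ K={C} → {C} (+0)
site 1, node FS: F={T} ∩ S={T} → {T} (+0)
site 1, node FST: FS={T} ∪ T={G} → {G,T} (+1)
site 1, node FKST: FST={G,T} ∪ K={A} → {A,G,T} (+1)
site 2, node FS: F={G} ∪ S={T} → {G,T} (+1)
site 2, node FST: FS={G,T} ∪ T={A} → {A,G,T} (+1)
site 2, node FKST: FST={A,G,T} ∩ K={A} → {A} (+0)
per-site changes: [2, 2, 2]; total = 6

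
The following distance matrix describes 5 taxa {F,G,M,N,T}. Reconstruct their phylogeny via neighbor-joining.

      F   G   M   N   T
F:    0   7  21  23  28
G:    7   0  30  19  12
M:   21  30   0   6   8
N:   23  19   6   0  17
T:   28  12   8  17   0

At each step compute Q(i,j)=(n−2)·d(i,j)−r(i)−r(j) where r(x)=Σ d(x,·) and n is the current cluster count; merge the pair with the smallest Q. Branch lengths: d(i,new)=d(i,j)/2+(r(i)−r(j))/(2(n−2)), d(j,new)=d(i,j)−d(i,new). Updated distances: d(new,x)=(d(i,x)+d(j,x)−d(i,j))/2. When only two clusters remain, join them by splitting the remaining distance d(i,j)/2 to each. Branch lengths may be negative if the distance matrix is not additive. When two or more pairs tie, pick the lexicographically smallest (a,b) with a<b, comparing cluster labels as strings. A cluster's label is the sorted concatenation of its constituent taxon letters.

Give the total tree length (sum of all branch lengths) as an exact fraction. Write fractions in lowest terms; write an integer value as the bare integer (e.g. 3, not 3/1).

275/8

iteration 1: select F,G (d=7, Q=-126); attach at lengths (16/3, 5/3); label the merged cluster FG
  updated: d(FG,M)=22, d(FG,N)=35/2, d(FG,T)=33/2
iteration 2: select FG,T (d=33/2, Q=-129/2); attach at lengths (95/8, 37/8); label the merged cluster FGT
  updated: d(FGT,M)=27/4, d(FGT,N)=9
iteration 3: select FGT,M (d=27/4, Q=-87/4); attach at lengths (39/8, 15/8); label the merged cluster FGMT
  updated: d(FGMT,N)=33/8
iteration 4: select FGMT,N (d=33/8); attach at lengths (33/16, 33/16); label the merged cluster FGMNT
final tree: ((((F:16/3,G:5/3):95/8,T:37/8):39/8,M:15/8):33/16,N:33/16)
total length: 275/8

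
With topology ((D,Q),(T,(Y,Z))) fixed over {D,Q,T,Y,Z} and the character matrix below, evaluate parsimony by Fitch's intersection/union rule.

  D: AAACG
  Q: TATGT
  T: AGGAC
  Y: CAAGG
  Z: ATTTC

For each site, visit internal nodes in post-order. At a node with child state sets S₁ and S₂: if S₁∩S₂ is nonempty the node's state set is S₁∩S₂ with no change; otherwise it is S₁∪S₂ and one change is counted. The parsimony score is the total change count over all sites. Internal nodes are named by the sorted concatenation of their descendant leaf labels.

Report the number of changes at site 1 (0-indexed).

DQ@0: {A} ∪ {T} = {A,T} (union, +1)
YZ@0: {C} ∪ {A} = {A,C} (union, +1)
TYZ@0: {A} ∩ {A,C} = {A} (intersection, +0)
DQTYZ@0: {A,T} ∩ {A} = {A} (intersection, +0)
DQ@1: {A} ∩ {A} = {A} (intersection, +0)
YZ@1: {A} ∪ {T} = {A,T} (union, +1)
TYZ@1: {G} ∪ {A,T} = {A,G,T} (union, +1)
DQTYZ@1: {A} ∩ {A,G,T} = {A} (intersection, +0)
DQ@2: {A} ∪ {T} = {A,T} (union, +1)
YZ@2: {A} ∪ {T} = {A,T} (union, +1)
TYZ@2: {G} ∪ {A,T} = {A,G,T} (union, +1)
DQTYZ@2: {A,T} ∩ {A,G,T} = {A,T} (intersection, +0)
DQ@3: {C} ∪ {G} = {C,G} (union, +1)
YZ@3: {G} ∪ {T} = {G,T} (union, +1)
TYZ@3: {A} ∪ {G,T} = {A,G,T} (union, +1)
DQTYZ@3: {C,G} ∩ {A,G,T} = {G} (intersection, +0)
DQ@4: {G} ∪ {T} = {G,T} (union, +1)
YZ@4: {G} ∪ {C} = {C,G} (union, +1)
TYZ@4: {C} ∩ {C,G} = {C} (intersection, +0)
DQTYZ@4: {G,T} ∪ {C} = {C,G,T} (union, +1)
per-site changes: [2, 2, 3, 3, 3]; total = 13

2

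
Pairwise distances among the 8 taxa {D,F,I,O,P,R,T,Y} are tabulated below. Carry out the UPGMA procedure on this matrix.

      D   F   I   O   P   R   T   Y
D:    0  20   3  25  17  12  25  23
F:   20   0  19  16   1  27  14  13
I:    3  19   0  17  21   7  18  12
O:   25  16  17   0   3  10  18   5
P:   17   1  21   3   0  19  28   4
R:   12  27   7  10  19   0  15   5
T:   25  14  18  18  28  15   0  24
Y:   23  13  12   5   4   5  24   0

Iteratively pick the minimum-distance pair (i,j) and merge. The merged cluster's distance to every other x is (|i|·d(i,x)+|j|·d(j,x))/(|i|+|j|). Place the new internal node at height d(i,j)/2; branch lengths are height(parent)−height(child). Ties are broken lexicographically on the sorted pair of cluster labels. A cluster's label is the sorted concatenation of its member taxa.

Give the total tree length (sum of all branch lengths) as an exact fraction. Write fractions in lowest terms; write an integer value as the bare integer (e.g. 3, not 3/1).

iteration 1: select F,P (d=1); attach at lengths (1/2, 1/2); label the merged cluster FP
  updated: d(D,FP)=37/2, d(FP,I)=20, d(FP,O)=19/2, d(FP,R)=23, d(FP,T)=21, d(FP,Y)=17/2
iteration 2: select D,I (d=3); attach at lengths (3/2, 3/2); label the merged cluster DI
  updated: d(DI,FP)=77/4, d(DI,O)=21, d(DI,R)=19/2, d(DI,T)=43/2, d(DI,Y)=35/2
iteration 3: select O,Y (d=5); attach at lengths (5/2, 5/2); label the merged cluster OY
  updated: d(DI,OY)=77/4, d(FP,OY)=9, d(OY,R)=15/2, d(OY,T)=21
iteration 4: select OY,R (d=15/2); attach at lengths (5/4, 15/4); label the merged cluster ORY
  updated: d(DI,ORY)=16, d(FP,ORY)=41/3, d(ORY,T)=19
iteration 5: select FP,ORY (d=41/3); attach at lengths (19/3, 37/12); label the merged cluster FOPRY
  updated: d(DI,FOPRY)=173/10, d(FOPRY,T)=99/5
iteration 6: select DI,FOPRY (d=173/10); attach at lengths (143/20, 109/60); label the merged cluster DFIOPRY
  updated: d(DFIOPRY,T)=142/7
iteration 7: select DFIOPRY,T (d=142/7); attach at lengths (209/140, 71/7); label the merged cluster DFIOPRTY
final tree: (((D:3/2,I:3/2):143/20,((F:1/2,P:1/2):19/3,((O:5/2,Y:5/2):5/4,R:15/4):37/12):109/60):209/140,T:71/7)
total length: 4622/105

4622/105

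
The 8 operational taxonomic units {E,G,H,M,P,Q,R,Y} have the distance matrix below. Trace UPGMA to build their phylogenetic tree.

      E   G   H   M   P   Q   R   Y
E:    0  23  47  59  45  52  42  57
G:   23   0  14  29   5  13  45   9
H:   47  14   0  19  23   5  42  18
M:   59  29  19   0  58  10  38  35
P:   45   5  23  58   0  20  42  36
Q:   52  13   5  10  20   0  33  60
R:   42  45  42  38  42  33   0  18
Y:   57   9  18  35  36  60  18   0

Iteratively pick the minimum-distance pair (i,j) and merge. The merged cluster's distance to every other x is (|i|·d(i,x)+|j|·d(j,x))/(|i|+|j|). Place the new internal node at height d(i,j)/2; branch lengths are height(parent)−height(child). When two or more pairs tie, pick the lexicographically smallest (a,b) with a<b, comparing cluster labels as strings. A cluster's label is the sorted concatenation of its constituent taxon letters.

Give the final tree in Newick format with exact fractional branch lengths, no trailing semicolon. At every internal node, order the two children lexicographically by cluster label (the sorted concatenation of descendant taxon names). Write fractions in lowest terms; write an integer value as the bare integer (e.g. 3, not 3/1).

(E:325/14,(((G:5/2,P:5/2):127/12,((H:5/2,Q:5/2):19/4,M:29/4):35/6):289/60,(R:9,Y:9):89/10):186/35)

step 1: merge (G,P) at d=5; branch lengths G→5/2, P→5/2; new cluster GP
  updated: d(E,GP)=34, d(GP,H)=37/2, d(GP,M)=87/2, d(GP,Q)=33/2, d(GP,R)=87/2, d(GP,Y)=45/2
step 2: merge (H,Q) at d=5; branch lengths H→5/2, Q→5/2; new cluster HQ
  updated: d(E,HQ)=99/2, d(GP,HQ)=35/2, d(HQ,M)=29/2, d(HQ,R)=75/2, d(HQ,Y)=39
step 3: merge (HQ,M) at d=29/2; branch lengths HQ→19/4, M→29/4; new cluster HMQ
  updated: d(E,HMQ)=158/3, d(GP,HMQ)=157/6, d(HMQ,R)=113/3, d(HMQ,Y)=113/3
step 4: merge (R,Y) at d=18; branch lengths R→9, Y→9; new cluster RY
  updated: d(E,RY)=99/2, d(GP,RY)=33, d(HMQ,RY)=113/3
step 5: merge (GP,HMQ) at d=157/6; branch lengths GP→127/12, HMQ→35/6; new cluster GHMPQ
  updated: d(E,GHMPQ)=226/5, d(GHMPQ,RY)=179/5
step 6: merge (GHMPQ,RY) at d=179/5; branch lengths GHMPQ→289/60, RY→89/10; new cluster GHMPQRY
  updated: d(E,GHMPQRY)=325/7
step 7: merge (E,GHMPQRY) at d=325/7; branch lengths E→325/14, GHMPQRY→186/35; new cluster EGHMPQRY
final tree: (E:325/14,(((G:5/2,P:5/2):127/12,((H:5/2,Q:5/2):19/4,M:29/4):35/6):289/60,(R:9,Y:9):89/10):186/35)
total length: 20719/210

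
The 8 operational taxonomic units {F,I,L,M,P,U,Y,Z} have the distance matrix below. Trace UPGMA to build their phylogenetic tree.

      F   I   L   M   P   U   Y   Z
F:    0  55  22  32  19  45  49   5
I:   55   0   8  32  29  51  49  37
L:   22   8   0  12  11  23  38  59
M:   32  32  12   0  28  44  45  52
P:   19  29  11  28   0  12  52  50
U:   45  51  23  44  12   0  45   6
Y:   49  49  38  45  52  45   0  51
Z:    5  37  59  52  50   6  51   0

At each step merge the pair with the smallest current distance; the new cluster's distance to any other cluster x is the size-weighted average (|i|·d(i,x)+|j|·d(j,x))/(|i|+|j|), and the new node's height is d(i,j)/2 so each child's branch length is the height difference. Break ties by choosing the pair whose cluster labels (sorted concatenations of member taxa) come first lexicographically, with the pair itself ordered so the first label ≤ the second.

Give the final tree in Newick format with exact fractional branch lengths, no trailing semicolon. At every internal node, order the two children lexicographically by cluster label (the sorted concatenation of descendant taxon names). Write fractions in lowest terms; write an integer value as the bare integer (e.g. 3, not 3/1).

step 1: merge (F,Z) at d=5; branch lengths F→5/2, Z→5/2; new cluster FZ
  updated: d(FZ,I)=46, d(FZ,L)=81/2, d(FZ,M)=42, d(FZ,P)=69/2, d(FZ,U)=51/2, d(FZ,Y)=50
step 2: merge (I,L) at d=8; branch lengths I→4, L→4; new cluster IL
  updated: d(FZ,IL)=173/4, d(IL,M)=22, d(IL,P)=20, d(IL,U)=37, d(IL,Y)=87/2
step 3: merge (P,U) at d=12; branch lengths P→6, U→6; new cluster PU
  updated: d(FZ,PU)=30, d(IL,PU)=57/2, d(M,PU)=36, d(PU,Y)=97/2
step 4: merge (IL,M) at d=22; branch lengths IL→7, M→11; new cluster ILM
  updated: d(FZ,ILM)=257/6, d(ILM,PU)=31, d(ILM,Y)=44
step 5: merge (FZ,PU) at d=30; branch lengths FZ→25/2, PU→9; new cluster FPUZ
  updated: d(FPUZ,ILM)=443/12, d(FPUZ,Y)=197/4
step 6: merge (FPUZ,ILM) at d=443/12; branch lengths FPUZ→83/24, ILM→179/24; new cluster FILMPUZ
  updated: d(FILMPUZ,Y)=47
step 7: merge (FILMPUZ,Y) at d=47; branch lengths FILMPUZ→121/24, Y→47/2; new cluster FILMPUYZ
final tree: ((((F:5/2,Z:5/2):25/2,(P:6,U:6):9):83/24,((I:4,L:4):7,M:11):179/24):121/24,Y:47/2)
total length: 2495/24

((((F:5/2,Z:5/2):25/2,(P:6,U:6):9):83/24,((I:4,L:4):7,M:11):179/24):121/24,Y:47/2)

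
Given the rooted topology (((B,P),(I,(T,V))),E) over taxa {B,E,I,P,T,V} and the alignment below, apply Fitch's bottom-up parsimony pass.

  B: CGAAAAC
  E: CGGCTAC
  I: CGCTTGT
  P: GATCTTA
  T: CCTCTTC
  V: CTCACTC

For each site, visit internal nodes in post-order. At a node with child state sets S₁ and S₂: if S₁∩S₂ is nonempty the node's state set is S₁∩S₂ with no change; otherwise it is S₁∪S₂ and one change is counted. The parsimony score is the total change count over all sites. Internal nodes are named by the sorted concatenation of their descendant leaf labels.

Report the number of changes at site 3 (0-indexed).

[col 0] BP: children B:{C}, P:{G} ∪→ {C,G}; cost 1
[col 0] TV: children T:{C}, V:{C} ∩→ {C}; cost 0
[col 0] ITV: children I:{C}, TV:{C} ∩→ {C}; cost 0
[col 0] BIPTV: children BP:{C,G}, ITV:{C} ∩→ {C}; cost 0
[col 0] BEIPTV: children BIPTV:{C}, E:{C} ∩→ {C}; cost 0
[col 1] BP: children B:{G}, P:{A} ∪→ {A,G}; cost 1
[col 1] TV: children T:{C}, V:{T} ∪→ {C,T}; cost 1
[col 1] ITV: children I:{G}, TV:{C,T} ∪→ {C,G,T}; cost 1
[col 1] BIPTV: children BP:{A,G}, ITV:{C,G,T} ∩→ {G}; cost 0
[col 1] BEIPTV: children BIPTV:{G}, E:{G} ∩→ {G}; cost 0
[col 2] BP: children B:{A}, P:{T} ∪→ {A,T}; cost 1
[col 2] TV: children T:{T}, V:{C} ∪→ {C,T}; cost 1
[col 2] ITV: children I:{C}, TV:{C,T} ∩→ {C}; cost 0
[col 2] BIPTV: children BP:{A,T}, ITV:{C} ∪→ {A,C,T}; cost 1
[col 2] BEIPTV: children BIPTV:{A,C,T}, E:{G} ∪→ {A,C,G,T}; cost 1
[col 3] BP: children B:{A}, P:{C} ∪→ {A,C}; cost 1
[col 3] TV: children T:{C}, V:{A} ∪→ {A,C}; cost 1
[col 3] ITV: children I:{T}, TV:{A,C} ∪→ {A,C,T}; cost 1
[col 3] BIPTV: children BP:{A,C}, ITV:{A,C,T} ∩→ {A,C}; cost 0
[col 3] BEIPTV: children BIPTV:{A,C}, E:{C} ∩→ {C}; cost 0
[col 4] BP: children B:{A}, P:{T} ∪→ {A,T}; cost 1
[col 4] TV: children T:{T}, V:{C} ∪→ {C,T}; cost 1
[col 4] ITV: children I:{T}, TV:{C,T} ∩→ {T}; cost 0
[col 4] BIPTV: children BP:{A,T}, ITV:{T} ∩→ {T}; cost 0
[col 4] BEIPTV: children BIPTV:{T}, E:{T} ∩→ {T}; cost 0
[col 5] BP: children B:{A}, P:{T} ∪→ {A,T}; cost 1
[col 5] TV: children T:{T}, V:{T} ∩→ {T}; cost 0
[col 5] ITV: children I:{G}, TV:{T} ∪→ {G,T}; cost 1
[col 5] BIPTV: children BP:{A,T}, ITV:{G,T} ∩→ {T}; cost 0
[col 5] BEIPTV: children BIPTV:{T}, E:{A} ∪→ {A,T}; cost 1
[col 6] BP: children B:{C}, P:{A} ∪→ {A,C}; cost 1
[col 6] TV: children T:{C}, V:{C} ∩→ {C}; cost 0
[col 6] ITV: children I:{T}, TV:{C} ∪→ {C,T}; cost 1
[col 6] BIPTV: children BP:{A,C}, ITV:{C,T} ∩→ {C}; cost 0
[col 6] BEIPTV: children BIPTV:{C}, E:{C} ∩→ {C}; cost 0
per-site changes: [1, 3, 4, 3, 2, 3, 2]; total = 18

3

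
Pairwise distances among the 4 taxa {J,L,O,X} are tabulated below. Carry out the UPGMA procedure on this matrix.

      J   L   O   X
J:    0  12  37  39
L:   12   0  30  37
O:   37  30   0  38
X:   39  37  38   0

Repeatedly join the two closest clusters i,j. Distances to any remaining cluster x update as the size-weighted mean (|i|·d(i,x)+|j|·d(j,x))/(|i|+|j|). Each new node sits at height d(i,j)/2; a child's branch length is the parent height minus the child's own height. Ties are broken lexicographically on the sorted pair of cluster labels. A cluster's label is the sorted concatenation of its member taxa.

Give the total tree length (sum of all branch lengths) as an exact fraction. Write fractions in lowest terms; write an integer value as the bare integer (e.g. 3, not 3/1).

243/4

1. join J+L (d=12) ⇒ JL; edges |J|=6, |L|=6
  updated: d(JL,O)=67/2, d(JL,X)=38
2. join JL+O (d=67/2) ⇒ JLO; edges |JL|=43/4, |O|=67/4
  updated: d(JLO,X)=38
3. join JLO+X (d=38) ⇒ JLOX; edges |JLO|=9/4, |X|=19
final tree: (((J:6,L:6):43/4,O:67/4):9/4,X:19)
total length: 243/4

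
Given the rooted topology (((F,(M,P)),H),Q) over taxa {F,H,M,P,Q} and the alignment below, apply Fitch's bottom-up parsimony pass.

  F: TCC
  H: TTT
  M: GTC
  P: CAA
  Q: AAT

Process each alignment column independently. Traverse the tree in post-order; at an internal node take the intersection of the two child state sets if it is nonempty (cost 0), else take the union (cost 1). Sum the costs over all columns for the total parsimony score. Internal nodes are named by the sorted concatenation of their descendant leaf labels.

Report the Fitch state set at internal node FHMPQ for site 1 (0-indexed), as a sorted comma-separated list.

MP@0: {G} ∪ {C} = {C,G} (union, +1)
FMP@0: {T} ∪ {C,G} = {C,G,T} (union, +1)
FHMP@0: {C,G,T} ∩ {T} = {T} (intersection, +0)
FHMPQ@0: {T} ∪ {A} = {A,T} (union, +1)
MP@1: {T} ∪ {A} = {A,T} (union, +1)
FMP@1: {C} ∪ {A,T} = {A,C,T} (union, +1)
FHMP@1: {A,C,T} ∩ {T} = {T} (intersection, +0)
FHMPQ@1: {T} ∪ {A} = {A,T} (union, +1)
MP@2: {C} ∪ {A} = {A,C} (union, +1)
FMP@2: {C} ∩ {A,C} = {C} (intersection, +0)
FHMP@2: {C} ∪ {T} = {C,T} (union, +1)
FHMPQ@2: {C,T} ∩ {T} = {T} (intersection, +0)
per-site changes: [3, 3, 2]; total = 8

A,T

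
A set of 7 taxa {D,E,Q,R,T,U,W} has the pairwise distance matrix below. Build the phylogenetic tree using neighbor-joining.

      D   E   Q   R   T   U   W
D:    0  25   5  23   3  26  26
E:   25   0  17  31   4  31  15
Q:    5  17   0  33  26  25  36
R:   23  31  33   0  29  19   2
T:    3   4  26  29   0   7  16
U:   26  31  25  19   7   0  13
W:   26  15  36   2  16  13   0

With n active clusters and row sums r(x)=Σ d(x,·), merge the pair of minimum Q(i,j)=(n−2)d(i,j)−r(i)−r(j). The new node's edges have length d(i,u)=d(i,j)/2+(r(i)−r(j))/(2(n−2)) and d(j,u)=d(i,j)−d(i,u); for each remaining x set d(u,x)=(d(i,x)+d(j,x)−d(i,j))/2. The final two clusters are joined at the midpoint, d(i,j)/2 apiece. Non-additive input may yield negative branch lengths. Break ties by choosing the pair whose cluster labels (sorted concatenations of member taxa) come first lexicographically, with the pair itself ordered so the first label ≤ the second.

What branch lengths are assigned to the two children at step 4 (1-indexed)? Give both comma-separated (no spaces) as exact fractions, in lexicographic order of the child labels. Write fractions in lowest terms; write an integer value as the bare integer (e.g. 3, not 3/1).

step 1: merge (R,W) at d=2, Q=-235; branch lengths R→39/10, W→-19/10; new cluster RW
  updated: d(D,RW)=47/2, d(E,RW)=22, d(Q,RW)=67/2, d(RW,T)=43/2, d(RW,U)=15
step 2: merge (D,Q) at d=5, Q=-169; branch lengths D→-1/2, Q→11/2; new cluster DQ
  updated: d(DQ,E)=37/2, d(DQ,RW)=26, d(DQ,T)=12, d(DQ,U)=23
step 3: merge (RW,U) at d=15, Q=-231/2; branch lengths RW→107/12, U→73/12; new cluster RUW
  updated: d(DQ,RUW)=17, d(E,RUW)=19, d(RUW,T)=27/4
step 4: merge (DQ,RUW) at d=17, Q=-225/4; branch lengths DQ→155/16, RUW→117/16; new cluster DQRUW
  updated: d(DQRUW,E)=41/4, d(DQRUW,T)=7/8
step 5: merge (DQRUW,E) at d=41/4, Q=-121/8; branch lengths DQRUW→57/16, E→107/16; new cluster DEQRUW
  updated: d(DEQRUW,T)=-43/16
step 6: merge (DEQRUW,T) at d=-43/16; branch lengths DEQRUW→-43/32, T→-43/32; new cluster DEQRTUW
final tree: ((((D:-1/2,Q:11/2):155/16,((R:39/10,W:-19/10):107/12,U:73/12):117/16):57/16,E:107/16):-43/32,T:-43/32)
total length: 745/16

155/16,117/16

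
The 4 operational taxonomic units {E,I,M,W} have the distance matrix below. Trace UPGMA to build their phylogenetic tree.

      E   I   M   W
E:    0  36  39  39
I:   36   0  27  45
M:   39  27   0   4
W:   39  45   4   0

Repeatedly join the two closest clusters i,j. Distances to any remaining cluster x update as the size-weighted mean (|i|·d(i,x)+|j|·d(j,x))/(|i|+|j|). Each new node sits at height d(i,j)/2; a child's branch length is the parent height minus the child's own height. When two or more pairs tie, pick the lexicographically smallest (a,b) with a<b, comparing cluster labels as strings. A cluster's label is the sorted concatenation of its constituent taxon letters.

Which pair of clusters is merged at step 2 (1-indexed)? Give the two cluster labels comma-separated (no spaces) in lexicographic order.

1. join M+W (d=4) ⇒ MW; edges |M|=2, |W|=2
  updated: d(E,MW)=39, d(I,MW)=36
2. join E+I (d=36) ⇒ EI; edges |E|=18, |I|=18
  updated: d(EI,MW)=75/2
3. join EI+MW (d=75/2) ⇒ EIMW; edges |EI|=3/4, |MW|=67/4
final tree: ((E:18,I:18):3/4,(M:2,W:2):67/4)
total length: 115/2

E,I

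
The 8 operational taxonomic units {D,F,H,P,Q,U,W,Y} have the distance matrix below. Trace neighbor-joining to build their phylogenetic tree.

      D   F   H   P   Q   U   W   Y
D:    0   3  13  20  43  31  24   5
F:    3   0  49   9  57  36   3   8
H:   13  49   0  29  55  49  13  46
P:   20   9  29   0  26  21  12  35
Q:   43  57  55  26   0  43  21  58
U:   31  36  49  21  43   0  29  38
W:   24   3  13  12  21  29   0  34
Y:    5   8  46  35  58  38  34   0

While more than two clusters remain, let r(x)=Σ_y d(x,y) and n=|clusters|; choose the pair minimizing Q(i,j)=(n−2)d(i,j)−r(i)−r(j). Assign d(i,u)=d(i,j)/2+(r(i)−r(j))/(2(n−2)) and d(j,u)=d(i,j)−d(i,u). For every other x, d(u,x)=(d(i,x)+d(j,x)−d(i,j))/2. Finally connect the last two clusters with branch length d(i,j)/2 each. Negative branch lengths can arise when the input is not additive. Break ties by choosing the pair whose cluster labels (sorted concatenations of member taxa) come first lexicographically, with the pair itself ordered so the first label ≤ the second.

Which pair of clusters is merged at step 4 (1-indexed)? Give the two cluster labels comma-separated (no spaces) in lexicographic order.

DFY,HW

iteration 1: select F,Y (d=8, Q=-341); attach at lengths (-11/12, 107/12); label the merged cluster FY
  updated: d(D,FY)=0, d(FY,H)=87/2, d(FY,P)=18, d(FY,Q)=107/2, d(FY,U)=33, d(FY,W)=29/2
iteration 2: select D,FY (d=0, Q=-587/2); attach at lengths (-63/20, 63/20); label the merged cluster DFY
  updated: d(DFY,H)=113/4, d(DFY,P)=19, d(DFY,Q)=193/4, d(DFY,U)=32, d(DFY,W)=77/4
iteration 3: select H,W (d=13, Q=-433/2); attach at lengths (33/2, -7/2); label the merged cluster HW
  updated: d(DFY,HW)=69/4, d(HW,P)=14, d(HW,Q)=63/2, d(HW,U)=65/2
iteration 4: select DFY,HW (d=69/4, Q=-160); attach at lengths (73/6, 61/12); label the merged cluster DFHWY
  updated: d(DFHWY,P)=63/8, d(DFHWY,Q)=125/4, d(DFHWY,U)=189/8
iteration 5: select DFHWY,U (d=189/8, Q=-825/8); attach at lengths (179/32, 577/32); label the merged cluster DFHUWY
  updated: d(DFHUWY,P)=21/8, d(DFHUWY,Q)=405/16
iteration 6: select DFHUWY,P (d=21/8, Q=-863/16); attach at lengths (31/32, 53/32); label the merged cluster DFHPUWY
  updated: d(DFHPUWY,Q)=779/32
iteration 7: select DFHPUWY,Q (d=779/32); attach at lengths (779/64, 779/64); label the merged cluster DFHPQUWY
final tree: (((((D:-63/20,(F:-11/12,Y:107/12):63/20):73/6,(H:33/2,W:-7/2):61/12):179/32,U:577/32):31/32,P:53/32):779/64,Q:779/64)
total length: 2843/32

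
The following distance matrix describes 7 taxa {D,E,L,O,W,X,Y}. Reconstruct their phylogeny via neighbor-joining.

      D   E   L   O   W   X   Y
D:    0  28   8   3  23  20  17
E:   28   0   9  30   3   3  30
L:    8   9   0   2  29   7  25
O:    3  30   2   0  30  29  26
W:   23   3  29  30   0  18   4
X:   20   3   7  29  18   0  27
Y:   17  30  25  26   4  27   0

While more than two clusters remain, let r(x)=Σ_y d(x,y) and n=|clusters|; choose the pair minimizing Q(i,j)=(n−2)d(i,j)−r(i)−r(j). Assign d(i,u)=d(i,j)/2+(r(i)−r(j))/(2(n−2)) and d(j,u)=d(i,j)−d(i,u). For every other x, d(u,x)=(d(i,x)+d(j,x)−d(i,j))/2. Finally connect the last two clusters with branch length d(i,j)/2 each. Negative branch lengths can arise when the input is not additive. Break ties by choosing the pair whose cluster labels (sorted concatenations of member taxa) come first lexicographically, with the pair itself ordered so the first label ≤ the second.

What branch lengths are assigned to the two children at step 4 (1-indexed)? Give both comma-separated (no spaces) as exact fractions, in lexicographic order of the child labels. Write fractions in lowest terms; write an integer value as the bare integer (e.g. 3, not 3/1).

1. join W+Y (d=4, Q=-216) ⇒ WY; edges |W|=-1/5, |Y|=21/5
  updated: d(D,WY)=18, d(E,WY)=29/2, d(L,WY)=25, d(O,WY)=26, d(WY,X)=41/2
2. join D+O (d=3, Q=-155) ⇒ DO; edges |D|=-1/8, |O|=25/8
  updated: d(DO,E)=55/2, d(DO,L)=7/2, d(DO,WY)=41/2, d(DO,X)=23
3. join DO+L (d=7/2, Q=-217/2) ⇒ DLO; edges |DO|=27/4, |L|=-13/4
  updated: d(DLO,E)=33/2, d(DLO,WY)=21, d(DLO,X)=53/4
4. join DLO+WY (d=21, Q=-259/4) ⇒ DLOWY; edges |DLO|=147/16, |WY|=189/16
  updated: d(DLOWY,E)=5, d(DLOWY,X)=51/8
5. join DLOWY+E (d=5, Q=-115/8) ⇒ DELOWY; edges |DLOWY|=67/16, |E|=13/16
  updated: d(DELOWY,X)=35/16
6. join DELOWY+X (d=35/16) ⇒ DELOWXY; edges |DELOWY|=35/32, |X|=35/32
final tree: (((((D:-1/8,O:25/8):27/4,L:-13/4):147/16,(W:-1/5,Y:21/5):189/16):67/16,E:13/16):35/32,X:35/32)
total length: 619/16

147/16,189/16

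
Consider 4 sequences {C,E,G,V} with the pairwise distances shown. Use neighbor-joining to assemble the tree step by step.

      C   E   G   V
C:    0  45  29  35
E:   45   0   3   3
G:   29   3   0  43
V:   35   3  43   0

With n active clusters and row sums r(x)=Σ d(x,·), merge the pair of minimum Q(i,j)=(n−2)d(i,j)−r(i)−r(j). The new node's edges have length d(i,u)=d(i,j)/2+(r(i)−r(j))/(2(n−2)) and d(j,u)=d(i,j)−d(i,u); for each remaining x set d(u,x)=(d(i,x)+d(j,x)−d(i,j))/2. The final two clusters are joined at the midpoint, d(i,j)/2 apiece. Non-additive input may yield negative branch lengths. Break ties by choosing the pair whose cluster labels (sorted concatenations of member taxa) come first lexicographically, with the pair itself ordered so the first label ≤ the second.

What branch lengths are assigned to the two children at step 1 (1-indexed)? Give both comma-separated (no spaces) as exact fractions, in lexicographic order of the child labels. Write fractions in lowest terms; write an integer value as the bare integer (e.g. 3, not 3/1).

23,6

1. join C+G (d=29, Q=-126) ⇒ CG; edges |C|=23, |G|=6
  updated: d(CG,E)=19/2, d(CG,V)=49/2
2. join CG+E (d=19/2, Q=-37) ⇒ CEG; edges |CG|=31/2, |E|=-6
  updated: d(CEG,V)=9
3. join CEG+V (d=9) ⇒ CEGV; edges |CEG|=9/2, |V|=9/2
final tree: (((C:23,G:6):31/2,E:-6):9/2,V:9/2)
total length: 95/2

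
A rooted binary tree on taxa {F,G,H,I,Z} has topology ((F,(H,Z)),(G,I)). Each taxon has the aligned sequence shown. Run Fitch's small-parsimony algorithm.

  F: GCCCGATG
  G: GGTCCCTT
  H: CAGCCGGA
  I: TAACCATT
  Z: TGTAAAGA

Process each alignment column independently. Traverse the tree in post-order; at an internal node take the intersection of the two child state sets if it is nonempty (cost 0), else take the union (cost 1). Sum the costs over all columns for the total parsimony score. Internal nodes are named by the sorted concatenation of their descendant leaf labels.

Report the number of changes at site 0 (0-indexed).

HZ@0: {C} ∪ {T} = {C,T} (union, +1)
FHZ@0: {G} ∪ {C,T} = {C,G,T} (union, +1)
GI@0: {G} ∪ {T} = {G,T} (union, +1)
FGHIZ@0: {C,G,T} ∩ {G,T} = {G,T} (intersection, +0)
HZ@1: {A} ∪ {G} = {A,G} (union, +1)
FHZ@1: {C} ∪ {A,G} = {A,C,G} (union, +1)
GI@1: {G} ∪ {A} = {A,G} (union, +1)
FGHIZ@1: {A,C,G} ∩ {A,G} = {A,G} (intersection, +0)
HZ@2: {G} ∪ {T} = {G,T} (union, +1)
FHZ@2: {C} ∪ {G,T} = {C,G,T} (union, +1)
GI@2: {T} ∪ {A} = {A,T} (union, +1)
FGHIZ@2: {C,G,T} ∩ {A,T} = {T} (intersection, +0)
HZ@3: {C} ∪ {A} = {A,C} (union, +1)
FHZ@3: {C} ∩ {A,C} = {C} (intersection, +0)
GI@3: {C} ∩ {C} = {C} (intersection, +0)
FGHIZ@3: {C} ∩ {C} = {C} (intersection, +0)
HZ@4: {C} ∪ {A} = {A,C} (union, +1)
FHZ@4: {G} ∪ {A,C} = {A,C,G} (union, +1)
GI@4: {C} ∩ {C} = {C} (intersection, +0)
FGHIZ@4: {A,C,G} ∩ {C} = {C} (intersection, +0)
HZ@5: {G} ∪ {A} = {A,G} (union, +1)
FHZ@5: {A} ∩ {A,G} = {A} (intersection, +0)
GI@5: {C} ∪ {A} = {A,C} (union, +1)
FGHIZ@5: {A} ∩ {A,C} = {A} (intersection, +0)
HZ@6: {G} ∩ {G} = {G} (intersection, +0)
FHZ@6: {T} ∪ {G} = {G,T} (union, +1)
GI@6: {T} ∩ {T} = {T} (intersection, +0)
FGHIZ@6: {G,T} ∩ {T} = {T} (intersection, +0)
HZ@7: {A} ∩ {A} = {A} (intersection, +0)
FHZ@7: {G} ∪ {A} = {A,G} (union, +1)
GI@7: {T} ∩ {T} = {T} (intersection, +0)
FGHIZ@7: {A,G} ∪ {T} = {A,G,T} (union, +1)
per-site changes: [3, 3, 3, 1, 2, 2, 1, 2]; total = 17

3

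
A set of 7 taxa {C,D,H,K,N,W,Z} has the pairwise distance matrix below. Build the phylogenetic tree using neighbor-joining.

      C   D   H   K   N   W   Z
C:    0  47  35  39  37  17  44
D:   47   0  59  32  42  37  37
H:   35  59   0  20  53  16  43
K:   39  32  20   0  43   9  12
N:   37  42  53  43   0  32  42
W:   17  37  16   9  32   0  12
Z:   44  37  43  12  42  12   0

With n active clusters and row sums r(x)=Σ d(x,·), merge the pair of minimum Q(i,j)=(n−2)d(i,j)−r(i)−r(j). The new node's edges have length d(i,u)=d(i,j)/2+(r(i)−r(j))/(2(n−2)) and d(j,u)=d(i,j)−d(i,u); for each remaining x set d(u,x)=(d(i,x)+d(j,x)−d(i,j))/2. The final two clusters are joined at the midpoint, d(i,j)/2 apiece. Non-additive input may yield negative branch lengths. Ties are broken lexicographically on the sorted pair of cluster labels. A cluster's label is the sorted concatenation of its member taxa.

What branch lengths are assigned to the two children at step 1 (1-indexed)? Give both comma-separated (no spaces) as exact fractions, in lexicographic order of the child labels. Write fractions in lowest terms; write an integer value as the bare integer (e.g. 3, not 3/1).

43/2,41/2

iteration 1: select D,N (d=42, Q=-293); attach at lengths (43/2, 41/2); label the merged cluster DN
  updated: d(C,DN)=21, d(DN,H)=35, d(DN,K)=33/2, d(DN,W)=27/2, d(DN,Z)=37/2
iteration 2: select K,Z (d=12, Q=-178); attach at lengths (15/8, 81/8); label the merged cluster KZ
  updated: d(C,KZ)=71/2, d(DN,KZ)=23/2, d(H,KZ)=51/2, d(KZ,W)=9/2
iteration 3: select C,DN (d=21, Q=-253/2); attach at lengths (181/12, 71/12); label the merged cluster CDN
  updated: d(CDN,H)=49/2, d(CDN,KZ)=13, d(CDN,W)=19/4
iteration 4: select CDN,H (d=49/2, Q=-237/4); attach at lengths (101/16, 291/16); label the merged cluster CDHN
  updated: d(CDHN,KZ)=7, d(CDHN,W)=-15/8
iteration 5: select CDHN,KZ (d=7, Q=-77/8); attach at lengths (5/16, 107/16); label the merged cluster CDHKNZ
  updated: d(CDHKNZ,W)=-35/16
iteration 6: select CDHKNZ,W (d=-35/16); attach at lengths (-35/32, -35/32); label the merged cluster CDHKNWZ
final tree: ((((C:181/12,(D:43/2,N:41/2):71/12):101/16,H:291/16):5/16,(K:15/8,Z:81/8):107/16):-35/32,W:-35/32)
total length: 1669/16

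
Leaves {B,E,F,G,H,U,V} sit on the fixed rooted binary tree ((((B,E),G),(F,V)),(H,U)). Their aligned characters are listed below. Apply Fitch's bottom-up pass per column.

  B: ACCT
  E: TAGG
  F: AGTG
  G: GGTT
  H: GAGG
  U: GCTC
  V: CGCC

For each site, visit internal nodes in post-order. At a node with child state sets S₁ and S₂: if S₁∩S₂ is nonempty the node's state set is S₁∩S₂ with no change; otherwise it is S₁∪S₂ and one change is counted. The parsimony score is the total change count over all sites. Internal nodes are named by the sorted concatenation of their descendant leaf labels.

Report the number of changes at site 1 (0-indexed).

[col 0] BE: children B:{A}, E:{T} ∪→ {A,T}; cost 1
[col 0] BEG: children BE:{A,T}, G:{G} ∪→ {A,G,T}; cost 1
[col 0] FV: children F:{A}, V:{C} ∪→ {A,C}; cost 1
[col 0] BEFGV: children BEG:{A,G,T}, FV:{A,C} ∩→ {A}; cost 0
[col 0] HU: children H:{G}, U:{G} ∩→ {G}; cost 0
[col 0] BEFGHUV: children BEFGV:{A}, HU:{G} ∪→ {A,G}; cost 1
[col 1] BE: children B:{C}, E:{A} ∪→ {A,C}; cost 1
[col 1] BEG: children BE:{A,C}, G:{G} ∪→ {A,C,G}; cost 1
[col 1] FV: children F:{G}, V:{G} ∩→ {G}; cost 0
[col 1] BEFGV: children BEG:{A,C,G}, FV:{G} ∩→ {G}; cost 0
[col 1] HU: children H:{A}, U:{C} ∪→ {A,C}; cost 1
[col 1] BEFGHUV: children BEFGV:{G}, HU:{A,C} ∪→ {A,C,G}; cost 1
[col 2] BE: children B:{C}, E:{G} ∪→ {C,G}; cost 1
[col 2] BEG: children BE:{C,G}, G:{T} ∪→ {C,G,T}; cost 1
[col 2] FV: children F:{T}, V:{C} ∪→ {C,T}; cost 1
[col 2] BEFGV: children BEG:{C,G,T}, FV:{C,T} ∩→ {C,T}; cost 0
[col 2] HU: children H:{G}, U:{T} ∪→ {G,T}; cost 1
[col 2] BEFGHUV: children BEFGV:{C,T}, HU:{G,T} ∩→ {T}; cost 0
[col 3] BE: children B:{T}, E:{G} ∪→ {G,T}; cost 1
[col 3] BEG: children BE:{G,T}, G:{T} ∩→ {T}; cost 0
[col 3] FV: children F:{G}, V:{C} ∪→ {C,G}; cost 1
[col 3] BEFGV: children BEG:{T}, FV:{C,G} ∪→ {C,G,T}; cost 1
[col 3] HU: children H:{G}, U:{C} ∪→ {C,G}; cost 1
[col 3] BEFGHUV: children BEFGV:{C,G,T}, HU:{C,G} ∩→ {C,G}; cost 0
per-site changes: [4, 4, 4, 4]; total = 16

4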